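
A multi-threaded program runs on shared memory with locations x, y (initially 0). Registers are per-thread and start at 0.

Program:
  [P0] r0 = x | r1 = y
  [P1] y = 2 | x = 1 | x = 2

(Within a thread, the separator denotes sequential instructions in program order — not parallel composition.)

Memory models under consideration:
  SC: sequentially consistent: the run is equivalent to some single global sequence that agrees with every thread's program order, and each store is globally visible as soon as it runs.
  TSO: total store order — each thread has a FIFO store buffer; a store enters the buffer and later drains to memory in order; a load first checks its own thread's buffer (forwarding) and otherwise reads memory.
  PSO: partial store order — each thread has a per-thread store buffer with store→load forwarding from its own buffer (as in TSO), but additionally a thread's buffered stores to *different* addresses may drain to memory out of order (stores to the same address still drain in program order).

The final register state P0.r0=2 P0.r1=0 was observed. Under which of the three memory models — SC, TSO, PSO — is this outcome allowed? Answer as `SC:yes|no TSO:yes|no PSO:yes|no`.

SC:no TSO:no PSO:yes

outcome vector order: (P0.r0,P0.r1)
under SC → 0/0; 0/2; 1/2; 2/2
under TSO → 0/0; 0/2; 1/2; 2/2
under PSO → 0/0; 0/2; 1/0; 1/2; 2/0; 2/2
target 2/0 ∈ {PSO}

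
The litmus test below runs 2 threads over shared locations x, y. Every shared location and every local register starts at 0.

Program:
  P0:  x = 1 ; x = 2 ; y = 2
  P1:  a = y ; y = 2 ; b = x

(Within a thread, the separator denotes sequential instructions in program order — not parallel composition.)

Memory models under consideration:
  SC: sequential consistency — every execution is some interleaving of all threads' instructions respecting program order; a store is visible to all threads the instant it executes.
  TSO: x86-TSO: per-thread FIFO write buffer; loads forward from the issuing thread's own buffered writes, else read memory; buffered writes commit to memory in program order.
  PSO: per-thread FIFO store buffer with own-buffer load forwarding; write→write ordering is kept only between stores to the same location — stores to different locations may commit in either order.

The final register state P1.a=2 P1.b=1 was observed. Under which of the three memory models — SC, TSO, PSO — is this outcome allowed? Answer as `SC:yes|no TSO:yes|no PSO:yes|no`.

SC:no TSO:no PSO:yes

outcome vector order: (P1.a,P1.b)
[SC] allowed = {<0 0>; <0 1>; <0 2>; <2 2>}
[TSO] allowed = {<0 0>; <0 1>; <0 2>; <2 2>}
[PSO] allowed = {<0 0>; <0 1>; <0 2>; <2 0>; <2 1>; <2 2>}
target <2 1> ∈ {PSO}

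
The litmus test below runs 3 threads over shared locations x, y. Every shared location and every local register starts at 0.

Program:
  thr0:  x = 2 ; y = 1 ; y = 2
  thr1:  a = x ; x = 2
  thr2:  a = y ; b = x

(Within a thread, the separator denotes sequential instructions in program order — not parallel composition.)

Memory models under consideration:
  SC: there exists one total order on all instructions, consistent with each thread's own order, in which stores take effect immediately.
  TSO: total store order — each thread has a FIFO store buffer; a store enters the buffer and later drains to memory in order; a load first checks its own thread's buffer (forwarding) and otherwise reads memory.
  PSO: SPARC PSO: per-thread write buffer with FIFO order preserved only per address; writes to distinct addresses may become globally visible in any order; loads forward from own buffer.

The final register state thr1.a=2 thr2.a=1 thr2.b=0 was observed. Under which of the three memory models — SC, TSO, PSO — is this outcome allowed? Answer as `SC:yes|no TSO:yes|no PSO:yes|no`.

SC:no TSO:no PSO:yes

outcome vector order: (thr1.a,thr2.a,thr2.b)
SC: 8 outcomes — {<0 0 0>; <0 0 2>; <0 1 2>; <0 2 2>; <2 0 0>; <2 0 2>; <2 1 2>; <2 2 2>}
TSO: 8 outcomes — {<0 0 0>; <0 0 2>; <0 1 2>; <0 2 2>; <2 0 0>; <2 0 2>; <2 1 2>; <2 2 2>}
PSO: 12 outcomes — {<0 0 0>; <0 0 2>; <0 1 0>; <0 1 2>; <0 2 0>; <0 2 2>; <2 0 0>; <2 0 2>; <2 1 0>; <2 1 2>; <2 2 0>; <2 2 2>}
target <2 1 0> ∈ {PSO}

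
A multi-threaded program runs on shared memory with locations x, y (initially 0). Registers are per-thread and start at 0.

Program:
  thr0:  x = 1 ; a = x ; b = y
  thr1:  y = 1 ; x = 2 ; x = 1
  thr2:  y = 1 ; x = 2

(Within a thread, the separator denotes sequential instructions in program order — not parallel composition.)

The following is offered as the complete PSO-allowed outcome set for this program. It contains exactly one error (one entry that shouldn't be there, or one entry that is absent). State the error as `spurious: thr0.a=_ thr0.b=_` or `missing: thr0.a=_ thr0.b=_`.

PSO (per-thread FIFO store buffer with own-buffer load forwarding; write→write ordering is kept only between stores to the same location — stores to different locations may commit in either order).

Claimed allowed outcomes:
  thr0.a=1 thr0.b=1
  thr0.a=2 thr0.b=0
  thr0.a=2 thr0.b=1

missing: thr0.a=1 thr0.b=0

outcome vector order: (thr0.a,thr0.b)
under PSO → (1,0); (1,1); (2,0); (2,1)
PSO∖claimed = {(1,0)}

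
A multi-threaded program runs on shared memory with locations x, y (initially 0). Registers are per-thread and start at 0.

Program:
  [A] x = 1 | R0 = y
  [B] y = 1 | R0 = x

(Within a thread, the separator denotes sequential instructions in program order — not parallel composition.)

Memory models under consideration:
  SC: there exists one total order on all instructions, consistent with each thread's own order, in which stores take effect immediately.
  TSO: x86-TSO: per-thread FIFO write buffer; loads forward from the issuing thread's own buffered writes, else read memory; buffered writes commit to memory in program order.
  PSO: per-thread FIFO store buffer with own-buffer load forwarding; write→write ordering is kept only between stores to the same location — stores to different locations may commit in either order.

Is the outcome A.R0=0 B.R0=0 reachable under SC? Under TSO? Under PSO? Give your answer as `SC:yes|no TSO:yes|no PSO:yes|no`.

SC:no TSO:yes PSO:yes

outcome vector order: (A.R0,B.R0)
SC (3): (0,1) (1,0) (1,1)
TSO (4): (0,0) (0,1) (1,0) (1,1)
PSO (4): (0,0) (0,1) (1,0) (1,1)
target (0,0) ∈ {TSO,PSO}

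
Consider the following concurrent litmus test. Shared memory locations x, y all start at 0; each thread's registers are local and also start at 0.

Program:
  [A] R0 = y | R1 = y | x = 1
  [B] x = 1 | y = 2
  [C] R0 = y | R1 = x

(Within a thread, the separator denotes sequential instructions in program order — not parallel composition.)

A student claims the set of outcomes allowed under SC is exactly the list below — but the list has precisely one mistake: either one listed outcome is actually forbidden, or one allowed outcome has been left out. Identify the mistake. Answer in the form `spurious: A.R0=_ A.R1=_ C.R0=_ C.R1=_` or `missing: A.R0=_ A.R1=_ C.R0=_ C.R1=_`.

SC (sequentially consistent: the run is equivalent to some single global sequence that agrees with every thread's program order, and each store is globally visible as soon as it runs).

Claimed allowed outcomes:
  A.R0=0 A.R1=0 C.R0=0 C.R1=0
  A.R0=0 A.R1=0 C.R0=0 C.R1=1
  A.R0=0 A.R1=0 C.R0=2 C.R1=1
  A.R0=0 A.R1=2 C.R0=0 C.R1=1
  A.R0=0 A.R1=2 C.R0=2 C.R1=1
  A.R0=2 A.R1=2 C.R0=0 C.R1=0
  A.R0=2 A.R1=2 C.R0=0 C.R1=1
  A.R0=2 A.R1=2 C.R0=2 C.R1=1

outcome vector order: (A.R0,A.R1,C.R0,C.R1)
under SC → (0,0,0,0) (0,0,0,1) (0,0,2,1) (0,2,0,0) (0,2,0,1) (0,2,2,1) (2,2,0,0) (2,2,0,1) (2,2,2,1)
SC∖claimed = {(0,2,0,0)}

missing: A.R0=0 A.R1=2 C.R0=0 C.R1=0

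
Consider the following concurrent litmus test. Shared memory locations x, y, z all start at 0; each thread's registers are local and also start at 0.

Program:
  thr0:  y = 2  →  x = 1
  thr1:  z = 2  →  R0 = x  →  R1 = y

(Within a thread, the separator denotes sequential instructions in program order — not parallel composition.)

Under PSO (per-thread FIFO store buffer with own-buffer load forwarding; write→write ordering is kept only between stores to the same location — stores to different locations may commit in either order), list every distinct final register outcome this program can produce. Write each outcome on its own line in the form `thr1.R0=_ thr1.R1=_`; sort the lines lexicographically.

thr1.R0=0 thr1.R1=0
thr1.R0=0 thr1.R1=2
thr1.R0=1 thr1.R1=0
thr1.R0=1 thr1.R1=2

outcome vector order: (thr1.R0,thr1.R1)
|PSO outcomes| = 4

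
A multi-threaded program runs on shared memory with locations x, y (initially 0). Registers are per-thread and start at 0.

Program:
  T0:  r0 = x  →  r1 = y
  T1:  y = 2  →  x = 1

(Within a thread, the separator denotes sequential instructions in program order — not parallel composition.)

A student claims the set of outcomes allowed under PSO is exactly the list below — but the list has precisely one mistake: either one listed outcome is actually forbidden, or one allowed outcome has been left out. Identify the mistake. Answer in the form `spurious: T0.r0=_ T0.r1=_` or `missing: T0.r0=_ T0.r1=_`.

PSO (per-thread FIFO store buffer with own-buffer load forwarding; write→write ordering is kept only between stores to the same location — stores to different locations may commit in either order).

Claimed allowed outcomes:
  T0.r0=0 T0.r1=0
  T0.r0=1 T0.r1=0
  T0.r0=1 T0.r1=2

outcome vector order: (T0.r0,T0.r1)
PSO (4): 00, 02, 10, 12
PSO∖claimed = {02}

missing: T0.r0=0 T0.r1=2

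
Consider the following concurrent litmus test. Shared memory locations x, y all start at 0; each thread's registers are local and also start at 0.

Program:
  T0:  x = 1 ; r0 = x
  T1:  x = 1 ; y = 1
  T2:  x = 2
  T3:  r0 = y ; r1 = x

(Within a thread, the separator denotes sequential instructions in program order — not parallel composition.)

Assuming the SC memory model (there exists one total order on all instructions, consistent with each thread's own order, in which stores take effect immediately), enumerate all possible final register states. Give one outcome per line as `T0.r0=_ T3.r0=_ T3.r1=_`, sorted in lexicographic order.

T0.r0=1 T3.r0=0 T3.r1=0
T0.r0=1 T3.r0=0 T3.r1=1
T0.r0=1 T3.r0=0 T3.r1=2
T0.r0=1 T3.r0=1 T3.r1=1
T0.r0=1 T3.r0=1 T3.r1=2
T0.r0=2 T3.r0=0 T3.r1=0
T0.r0=2 T3.r0=0 T3.r1=1
T0.r0=2 T3.r0=0 T3.r1=2
T0.r0=2 T3.r0=1 T3.r1=1
T0.r0=2 T3.r0=1 T3.r1=2

outcome vector order: (T0.r0,T3.r0,T3.r1)
|SC outcomes| = 10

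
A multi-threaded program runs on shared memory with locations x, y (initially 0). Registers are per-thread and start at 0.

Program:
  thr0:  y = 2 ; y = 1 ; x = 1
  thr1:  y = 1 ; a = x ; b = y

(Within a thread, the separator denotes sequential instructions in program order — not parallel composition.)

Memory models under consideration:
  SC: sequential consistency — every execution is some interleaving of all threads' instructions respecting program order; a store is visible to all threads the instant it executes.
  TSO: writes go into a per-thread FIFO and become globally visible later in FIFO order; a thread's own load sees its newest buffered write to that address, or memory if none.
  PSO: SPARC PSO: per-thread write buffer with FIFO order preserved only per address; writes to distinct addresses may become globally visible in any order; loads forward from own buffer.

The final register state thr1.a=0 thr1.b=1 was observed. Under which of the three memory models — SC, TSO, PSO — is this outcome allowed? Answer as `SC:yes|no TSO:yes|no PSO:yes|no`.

outcome vector order: (thr1.a,thr1.b)
SC: 3 outcomes — {0/1; 0/2; 1/1}
TSO: 3 outcomes — {0/1; 0/2; 1/1}
PSO: 4 outcomes — {0/1; 0/2; 1/1; 1/2}
target 0/1 ∈ {SC,TSO,PSO}

SC:yes TSO:yes PSO:yes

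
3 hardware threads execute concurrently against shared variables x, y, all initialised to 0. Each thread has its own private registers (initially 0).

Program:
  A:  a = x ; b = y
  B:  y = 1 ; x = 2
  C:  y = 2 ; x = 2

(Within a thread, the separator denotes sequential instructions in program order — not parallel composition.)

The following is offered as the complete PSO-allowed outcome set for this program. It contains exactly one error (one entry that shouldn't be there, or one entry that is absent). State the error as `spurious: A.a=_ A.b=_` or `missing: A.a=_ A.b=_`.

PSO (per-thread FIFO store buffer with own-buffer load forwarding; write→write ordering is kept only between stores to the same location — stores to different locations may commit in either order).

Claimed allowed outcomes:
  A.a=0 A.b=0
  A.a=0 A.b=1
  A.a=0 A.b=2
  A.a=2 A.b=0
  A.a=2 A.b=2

outcome vector order: (A.a,A.b)
PSO: 6 outcomes — {00; 01; 02; 20; 21; 22}
PSO∖claimed = {21}

missing: A.a=2 A.b=1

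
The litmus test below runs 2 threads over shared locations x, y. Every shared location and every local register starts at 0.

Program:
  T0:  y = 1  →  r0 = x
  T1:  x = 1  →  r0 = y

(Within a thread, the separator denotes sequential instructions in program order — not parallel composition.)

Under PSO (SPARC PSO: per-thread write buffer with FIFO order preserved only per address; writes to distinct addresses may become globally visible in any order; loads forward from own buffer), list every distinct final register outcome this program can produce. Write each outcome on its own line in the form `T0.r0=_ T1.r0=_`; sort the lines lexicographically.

outcome vector order: (T0.r0,T1.r0)
|PSO outcomes| = 4

T0.r0=0 T1.r0=0
T0.r0=0 T1.r0=1
T0.r0=1 T1.r0=0
T0.r0=1 T1.r0=1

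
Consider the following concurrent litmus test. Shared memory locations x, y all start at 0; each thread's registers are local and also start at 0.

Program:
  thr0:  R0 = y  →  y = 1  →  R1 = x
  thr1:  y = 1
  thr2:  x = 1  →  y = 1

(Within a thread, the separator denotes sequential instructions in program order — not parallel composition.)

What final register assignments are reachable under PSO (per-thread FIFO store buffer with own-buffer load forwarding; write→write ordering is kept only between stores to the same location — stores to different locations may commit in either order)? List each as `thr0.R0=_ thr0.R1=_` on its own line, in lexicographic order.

thr0.R0=0 thr0.R1=0
thr0.R0=0 thr0.R1=1
thr0.R0=1 thr0.R1=0
thr0.R0=1 thr0.R1=1

outcome vector order: (thr0.R0,thr0.R1)
|PSO outcomes| = 4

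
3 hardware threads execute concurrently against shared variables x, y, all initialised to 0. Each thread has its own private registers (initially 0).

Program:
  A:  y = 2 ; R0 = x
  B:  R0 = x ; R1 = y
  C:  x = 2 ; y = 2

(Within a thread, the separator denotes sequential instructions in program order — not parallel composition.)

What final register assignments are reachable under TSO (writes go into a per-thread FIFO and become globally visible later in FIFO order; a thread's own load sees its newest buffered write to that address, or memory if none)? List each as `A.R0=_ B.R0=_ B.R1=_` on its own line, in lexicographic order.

outcome vector order: (A.R0,B.R0,B.R1)
|TSO outcomes| = 8

A.R0=0 B.R0=0 B.R1=0
A.R0=0 B.R0=0 B.R1=2
A.R0=0 B.R0=2 B.R1=0
A.R0=0 B.R0=2 B.R1=2
A.R0=2 B.R0=0 B.R1=0
A.R0=2 B.R0=0 B.R1=2
A.R0=2 B.R0=2 B.R1=0
A.R0=2 B.R0=2 B.R1=2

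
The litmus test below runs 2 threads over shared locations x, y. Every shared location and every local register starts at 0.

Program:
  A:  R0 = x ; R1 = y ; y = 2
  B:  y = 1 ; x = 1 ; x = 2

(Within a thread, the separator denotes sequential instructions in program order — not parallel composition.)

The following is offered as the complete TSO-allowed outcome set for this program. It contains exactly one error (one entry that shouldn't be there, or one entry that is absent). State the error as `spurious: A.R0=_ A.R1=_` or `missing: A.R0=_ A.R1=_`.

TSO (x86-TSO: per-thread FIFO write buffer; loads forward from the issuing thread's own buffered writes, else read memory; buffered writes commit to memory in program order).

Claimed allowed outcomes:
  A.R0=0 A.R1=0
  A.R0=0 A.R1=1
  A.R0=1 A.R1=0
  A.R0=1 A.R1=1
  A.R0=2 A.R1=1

spurious: A.R0=1 A.R1=0

outcome vector order: (A.R0,A.R1)
under TSO → 00 01 11 21
claimed∖TSO = {10}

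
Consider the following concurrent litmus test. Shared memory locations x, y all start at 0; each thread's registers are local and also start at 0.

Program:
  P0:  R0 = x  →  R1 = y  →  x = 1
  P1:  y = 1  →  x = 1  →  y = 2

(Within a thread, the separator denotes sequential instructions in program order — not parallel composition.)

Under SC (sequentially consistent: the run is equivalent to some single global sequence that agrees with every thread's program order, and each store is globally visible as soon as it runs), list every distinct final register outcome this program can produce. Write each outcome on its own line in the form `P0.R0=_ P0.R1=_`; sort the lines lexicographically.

outcome vector order: (P0.R0,P0.R1)
|SC outcomes| = 5

P0.R0=0 P0.R1=0
P0.R0=0 P0.R1=1
P0.R0=0 P0.R1=2
P0.R0=1 P0.R1=1
P0.R0=1 P0.R1=2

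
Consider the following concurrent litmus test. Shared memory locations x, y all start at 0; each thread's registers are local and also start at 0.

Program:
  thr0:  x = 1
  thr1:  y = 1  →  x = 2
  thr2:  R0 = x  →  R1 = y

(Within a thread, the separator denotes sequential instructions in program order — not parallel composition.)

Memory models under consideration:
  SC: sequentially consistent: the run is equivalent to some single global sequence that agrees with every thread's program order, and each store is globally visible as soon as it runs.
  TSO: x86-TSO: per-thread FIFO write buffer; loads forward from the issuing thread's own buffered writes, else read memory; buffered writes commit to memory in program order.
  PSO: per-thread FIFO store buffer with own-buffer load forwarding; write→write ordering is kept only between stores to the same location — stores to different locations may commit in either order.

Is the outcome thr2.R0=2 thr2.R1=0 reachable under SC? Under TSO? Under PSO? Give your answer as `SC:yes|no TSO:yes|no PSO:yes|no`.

SC:no TSO:no PSO:yes

outcome vector order: (thr2.R0,thr2.R1)
[SC] allowed = {(0,0), (0,1), (1,0), (1,1), (2,1)}
[TSO] allowed = {(0,0), (0,1), (1,0), (1,1), (2,1)}
[PSO] allowed = {(0,0), (0,1), (1,0), (1,1), (2,0), (2,1)}
target (2,0) ∈ {PSO}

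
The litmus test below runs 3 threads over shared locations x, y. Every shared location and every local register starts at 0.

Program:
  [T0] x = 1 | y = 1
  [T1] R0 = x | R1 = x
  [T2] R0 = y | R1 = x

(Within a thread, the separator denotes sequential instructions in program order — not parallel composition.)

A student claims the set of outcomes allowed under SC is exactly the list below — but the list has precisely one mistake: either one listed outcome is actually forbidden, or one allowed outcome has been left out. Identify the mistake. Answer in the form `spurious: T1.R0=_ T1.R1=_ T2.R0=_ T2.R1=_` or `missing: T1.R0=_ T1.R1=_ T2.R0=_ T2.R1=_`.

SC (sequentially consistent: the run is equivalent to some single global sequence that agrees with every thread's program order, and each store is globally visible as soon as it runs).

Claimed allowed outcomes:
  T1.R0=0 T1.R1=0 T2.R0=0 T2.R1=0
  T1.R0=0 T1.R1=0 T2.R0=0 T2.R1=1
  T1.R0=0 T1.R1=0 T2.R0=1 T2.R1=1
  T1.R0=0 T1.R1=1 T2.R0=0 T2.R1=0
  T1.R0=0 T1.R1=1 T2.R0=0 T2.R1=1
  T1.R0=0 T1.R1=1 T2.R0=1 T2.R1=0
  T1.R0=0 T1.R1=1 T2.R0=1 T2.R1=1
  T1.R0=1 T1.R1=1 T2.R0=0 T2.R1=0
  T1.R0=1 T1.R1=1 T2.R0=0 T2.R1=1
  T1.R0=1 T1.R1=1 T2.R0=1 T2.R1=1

outcome vector order: (T1.R0,T1.R1,T2.R0,T2.R1)
SC (9): <0 0 0 0> <0 0 0 1> <0 0 1 1> <0 1 0 0> <0 1 0 1> <0 1 1 1> <1 1 0 0> <1 1 0 1> <1 1 1 1>
claimed∖SC = {<0 1 1 0>}

spurious: T1.R0=0 T1.R1=1 T2.R0=1 T2.R1=0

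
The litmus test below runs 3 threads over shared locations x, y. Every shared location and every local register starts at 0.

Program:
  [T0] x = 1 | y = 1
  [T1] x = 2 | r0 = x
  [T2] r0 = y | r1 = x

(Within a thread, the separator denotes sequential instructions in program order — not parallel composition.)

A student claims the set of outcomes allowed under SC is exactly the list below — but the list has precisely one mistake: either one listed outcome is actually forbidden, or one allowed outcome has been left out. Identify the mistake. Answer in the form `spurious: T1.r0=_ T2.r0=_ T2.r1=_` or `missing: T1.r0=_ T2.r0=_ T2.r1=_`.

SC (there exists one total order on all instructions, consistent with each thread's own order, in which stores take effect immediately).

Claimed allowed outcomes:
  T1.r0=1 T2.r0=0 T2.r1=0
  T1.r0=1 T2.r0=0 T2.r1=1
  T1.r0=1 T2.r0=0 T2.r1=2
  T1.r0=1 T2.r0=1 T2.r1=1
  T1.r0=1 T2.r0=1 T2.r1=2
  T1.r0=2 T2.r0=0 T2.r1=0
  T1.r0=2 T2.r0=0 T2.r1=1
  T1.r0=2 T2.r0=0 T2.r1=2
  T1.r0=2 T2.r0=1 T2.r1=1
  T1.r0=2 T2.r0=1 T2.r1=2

outcome vector order: (T1.r0,T2.r0,T2.r1)
under SC → <1 0 0>; <1 0 1>; <1 0 2>; <1 1 1>; <2 0 0>; <2 0 1>; <2 0 2>; <2 1 1>; <2 1 2>
claimed∖SC = {<1 1 2>}

spurious: T1.r0=1 T2.r0=1 T2.r1=2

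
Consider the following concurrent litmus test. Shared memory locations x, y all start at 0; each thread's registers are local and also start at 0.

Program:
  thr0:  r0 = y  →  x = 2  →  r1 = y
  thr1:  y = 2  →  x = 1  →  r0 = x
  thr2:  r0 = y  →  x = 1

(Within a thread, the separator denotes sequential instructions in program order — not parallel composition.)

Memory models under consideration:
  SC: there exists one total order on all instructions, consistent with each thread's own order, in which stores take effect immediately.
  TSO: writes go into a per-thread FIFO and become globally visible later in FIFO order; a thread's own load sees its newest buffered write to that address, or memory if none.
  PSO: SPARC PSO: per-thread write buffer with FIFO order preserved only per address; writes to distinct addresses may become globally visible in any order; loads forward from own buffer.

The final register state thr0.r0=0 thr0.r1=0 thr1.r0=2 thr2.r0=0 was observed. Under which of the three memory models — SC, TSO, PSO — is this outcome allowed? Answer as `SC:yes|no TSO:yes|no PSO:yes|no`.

outcome vector order: (thr0.r0,thr0.r1,thr1.r0,thr2.r0)
SC (10): <0 0 1 0> <0 0 1 2> <0 2 1 0> <0 2 1 2> <0 2 2 0> <0 2 2 2> <2 2 1 0> <2 2 1 2> <2 2 2 0> <2 2 2 2>
TSO (12): <0 0 1 0> <0 0 1 2> <0 0 2 0> <0 0 2 2> <0 2 1 0> <0 2 1 2> <0 2 2 0> <0 2 2 2> <2 2 1 0> <2 2 1 2> <2 2 2 0> <2 2 2 2>
PSO (12): <0 0 1 0> <0 0 1 2> <0 0 2 0> <0 0 2 2> <0 2 1 0> <0 2 1 2> <0 2 2 0> <0 2 2 2> <2 2 1 0> <2 2 1 2> <2 2 2 0> <2 2 2 2>
target <0 0 2 0> ∈ {TSO,PSO}

SC:no TSO:yes PSO:yes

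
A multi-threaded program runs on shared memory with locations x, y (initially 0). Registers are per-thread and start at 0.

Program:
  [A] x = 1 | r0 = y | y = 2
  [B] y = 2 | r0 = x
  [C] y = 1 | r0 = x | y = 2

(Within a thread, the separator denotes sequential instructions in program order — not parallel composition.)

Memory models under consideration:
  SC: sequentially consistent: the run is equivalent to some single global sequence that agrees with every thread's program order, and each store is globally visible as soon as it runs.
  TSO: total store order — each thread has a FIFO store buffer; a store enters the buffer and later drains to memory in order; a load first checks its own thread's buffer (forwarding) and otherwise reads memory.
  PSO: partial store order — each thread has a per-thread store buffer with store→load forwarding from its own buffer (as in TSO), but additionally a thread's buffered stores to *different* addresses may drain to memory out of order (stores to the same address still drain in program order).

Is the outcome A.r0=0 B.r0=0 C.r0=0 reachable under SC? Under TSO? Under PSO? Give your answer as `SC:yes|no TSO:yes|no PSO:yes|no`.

outcome vector order: (A.r0,B.r0,C.r0)
under SC → (0,1,1) (1,0,0) (1,0,1) (1,1,0) (1,1,1) (2,0,0) (2,0,1) (2,1,0) (2,1,1)
under TSO → (0,0,0) (0,0,1) (0,1,0) (0,1,1) (1,0,0) (1,0,1) (1,1,0) (1,1,1) (2,0,0) (2,0,1) (2,1,0) (2,1,1)
under PSO → (0,0,0) (0,0,1) (0,1,0) (0,1,1) (1,0,0) (1,0,1) (1,1,0) (1,1,1) (2,0,0) (2,0,1) (2,1,0) (2,1,1)
target (0,0,0) ∈ {TSO,PSO}

SC:no TSO:yes PSO:yes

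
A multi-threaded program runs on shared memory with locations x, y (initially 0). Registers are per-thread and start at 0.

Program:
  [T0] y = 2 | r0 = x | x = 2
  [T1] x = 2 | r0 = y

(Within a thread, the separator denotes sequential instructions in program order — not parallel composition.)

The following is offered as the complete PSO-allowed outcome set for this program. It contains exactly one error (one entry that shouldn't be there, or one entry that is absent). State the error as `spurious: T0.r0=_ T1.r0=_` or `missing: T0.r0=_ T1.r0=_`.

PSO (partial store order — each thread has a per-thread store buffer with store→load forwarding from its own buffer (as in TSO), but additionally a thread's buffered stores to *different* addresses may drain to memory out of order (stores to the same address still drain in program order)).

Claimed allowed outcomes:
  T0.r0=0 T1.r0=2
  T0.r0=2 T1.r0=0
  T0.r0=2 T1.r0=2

missing: T0.r0=0 T1.r0=0

outcome vector order: (T0.r0,T1.r0)
[PSO] allowed = {<0 0>; <0 2>; <2 0>; <2 2>}
PSO∖claimed = {<0 0>}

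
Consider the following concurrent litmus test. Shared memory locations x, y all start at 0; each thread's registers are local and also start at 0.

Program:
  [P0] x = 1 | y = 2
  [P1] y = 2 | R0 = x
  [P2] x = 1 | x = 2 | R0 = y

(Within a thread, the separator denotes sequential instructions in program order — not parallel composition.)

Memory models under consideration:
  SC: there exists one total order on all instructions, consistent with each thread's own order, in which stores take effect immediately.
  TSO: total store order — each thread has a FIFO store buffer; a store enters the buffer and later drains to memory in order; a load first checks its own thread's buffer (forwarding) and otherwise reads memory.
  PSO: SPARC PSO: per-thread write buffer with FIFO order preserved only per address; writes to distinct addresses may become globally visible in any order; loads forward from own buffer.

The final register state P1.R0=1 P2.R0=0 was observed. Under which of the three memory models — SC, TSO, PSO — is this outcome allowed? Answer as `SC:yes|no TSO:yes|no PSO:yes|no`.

outcome vector order: (P1.R0,P2.R0)
[SC] allowed = {02, 10, 12, 20, 22}
[TSO] allowed = {00, 02, 10, 12, 20, 22}
[PSO] allowed = {00, 02, 10, 12, 20, 22}
target 10 ∈ {SC,TSO,PSO}

SC:yes TSO:yes PSO:yes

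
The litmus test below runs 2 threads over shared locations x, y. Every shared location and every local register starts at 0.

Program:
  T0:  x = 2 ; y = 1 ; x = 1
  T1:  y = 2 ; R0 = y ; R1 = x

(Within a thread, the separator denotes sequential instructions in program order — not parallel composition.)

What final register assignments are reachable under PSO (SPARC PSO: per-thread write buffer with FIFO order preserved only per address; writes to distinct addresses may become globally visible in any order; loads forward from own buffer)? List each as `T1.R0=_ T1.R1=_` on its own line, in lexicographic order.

T1.R0=1 T1.R1=0
T1.R0=1 T1.R1=1
T1.R0=1 T1.R1=2
T1.R0=2 T1.R1=0
T1.R0=2 T1.R1=1
T1.R0=2 T1.R1=2

outcome vector order: (T1.R0,T1.R1)
|PSO outcomes| = 6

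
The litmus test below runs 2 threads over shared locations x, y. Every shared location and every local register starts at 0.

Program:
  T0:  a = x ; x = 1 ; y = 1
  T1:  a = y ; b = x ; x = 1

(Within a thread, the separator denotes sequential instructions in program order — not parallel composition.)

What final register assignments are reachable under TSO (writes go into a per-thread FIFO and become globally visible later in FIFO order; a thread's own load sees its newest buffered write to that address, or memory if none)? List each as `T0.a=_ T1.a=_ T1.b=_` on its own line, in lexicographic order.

T0.a=0 T1.a=0 T1.b=0
T0.a=0 T1.a=0 T1.b=1
T0.a=0 T1.a=1 T1.b=1
T0.a=1 T1.a=0 T1.b=0

outcome vector order: (T0.a,T1.a,T1.b)
|TSO outcomes| = 4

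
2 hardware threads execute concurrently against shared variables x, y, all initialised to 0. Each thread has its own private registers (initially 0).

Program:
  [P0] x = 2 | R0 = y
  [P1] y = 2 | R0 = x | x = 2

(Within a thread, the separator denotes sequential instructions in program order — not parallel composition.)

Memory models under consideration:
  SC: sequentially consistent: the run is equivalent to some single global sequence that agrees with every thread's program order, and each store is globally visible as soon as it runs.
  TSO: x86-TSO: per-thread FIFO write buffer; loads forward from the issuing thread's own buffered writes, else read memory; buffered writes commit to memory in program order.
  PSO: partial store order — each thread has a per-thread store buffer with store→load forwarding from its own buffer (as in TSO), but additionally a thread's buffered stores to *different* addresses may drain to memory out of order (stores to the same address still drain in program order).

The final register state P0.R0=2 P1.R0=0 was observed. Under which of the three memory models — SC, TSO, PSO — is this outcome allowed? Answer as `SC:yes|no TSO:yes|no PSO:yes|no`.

outcome vector order: (P0.R0,P1.R0)
SC (3): 02 20 22
TSO (4): 00 02 20 22
PSO (4): 00 02 20 22
target 20 ∈ {SC,TSO,PSO}

SC:yes TSO:yes PSO:yes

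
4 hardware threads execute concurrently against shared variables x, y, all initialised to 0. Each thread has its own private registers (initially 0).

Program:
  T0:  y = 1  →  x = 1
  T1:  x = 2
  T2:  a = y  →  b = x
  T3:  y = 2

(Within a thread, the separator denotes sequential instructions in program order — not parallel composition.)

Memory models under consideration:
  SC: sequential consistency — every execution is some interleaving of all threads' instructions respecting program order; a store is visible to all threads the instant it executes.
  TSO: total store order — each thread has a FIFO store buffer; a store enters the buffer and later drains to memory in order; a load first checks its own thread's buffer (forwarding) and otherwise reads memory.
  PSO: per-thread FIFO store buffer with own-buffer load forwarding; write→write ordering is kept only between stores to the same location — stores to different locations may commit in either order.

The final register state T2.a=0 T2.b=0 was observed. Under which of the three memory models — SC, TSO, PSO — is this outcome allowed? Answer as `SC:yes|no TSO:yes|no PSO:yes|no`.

SC:yes TSO:yes PSO:yes

outcome vector order: (T2.a,T2.b)
under SC → <0 0> <0 1> <0 2> <1 0> <1 1> <1 2> <2 0> <2 1> <2 2>
under TSO → <0 0> <0 1> <0 2> <1 0> <1 1> <1 2> <2 0> <2 1> <2 2>
under PSO → <0 0> <0 1> <0 2> <1 0> <1 1> <1 2> <2 0> <2 1> <2 2>
target <0 0> ∈ {SC,TSO,PSO}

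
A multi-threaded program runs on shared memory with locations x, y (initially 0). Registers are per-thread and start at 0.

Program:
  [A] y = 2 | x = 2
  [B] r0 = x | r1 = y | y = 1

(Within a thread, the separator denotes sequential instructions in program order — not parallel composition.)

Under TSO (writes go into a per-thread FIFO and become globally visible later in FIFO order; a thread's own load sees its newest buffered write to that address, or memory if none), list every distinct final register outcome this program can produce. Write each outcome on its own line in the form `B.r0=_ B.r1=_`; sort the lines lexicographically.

outcome vector order: (B.r0,B.r1)
|TSO outcomes| = 3

B.r0=0 B.r1=0
B.r0=0 B.r1=2
B.r0=2 B.r1=2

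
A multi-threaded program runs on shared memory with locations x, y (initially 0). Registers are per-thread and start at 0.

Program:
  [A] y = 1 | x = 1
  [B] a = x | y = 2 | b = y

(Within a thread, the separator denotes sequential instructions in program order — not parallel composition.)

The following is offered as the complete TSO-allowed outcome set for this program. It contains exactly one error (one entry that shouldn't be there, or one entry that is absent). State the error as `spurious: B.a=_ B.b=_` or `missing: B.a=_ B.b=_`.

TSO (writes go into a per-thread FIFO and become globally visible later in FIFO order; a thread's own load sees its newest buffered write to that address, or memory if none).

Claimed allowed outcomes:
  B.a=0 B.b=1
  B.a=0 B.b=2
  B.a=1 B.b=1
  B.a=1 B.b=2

outcome vector order: (B.a,B.b)
under TSO → 0/1, 0/2, 1/2
claimed∖TSO = {1/1}

spurious: B.a=1 B.b=1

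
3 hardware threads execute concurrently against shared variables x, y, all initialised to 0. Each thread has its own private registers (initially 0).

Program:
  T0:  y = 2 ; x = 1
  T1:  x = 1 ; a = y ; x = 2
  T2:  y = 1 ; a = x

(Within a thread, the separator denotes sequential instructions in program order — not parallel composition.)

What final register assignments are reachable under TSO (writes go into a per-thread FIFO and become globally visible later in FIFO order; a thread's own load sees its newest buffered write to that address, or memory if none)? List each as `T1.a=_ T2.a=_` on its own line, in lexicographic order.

T1.a=0 T2.a=0
T1.a=0 T2.a=1
T1.a=0 T2.a=2
T1.a=1 T2.a=0
T1.a=1 T2.a=1
T1.a=1 T2.a=2
T1.a=2 T2.a=0
T1.a=2 T2.a=1
T1.a=2 T2.a=2

outcome vector order: (T1.a,T2.a)
|TSO outcomes| = 9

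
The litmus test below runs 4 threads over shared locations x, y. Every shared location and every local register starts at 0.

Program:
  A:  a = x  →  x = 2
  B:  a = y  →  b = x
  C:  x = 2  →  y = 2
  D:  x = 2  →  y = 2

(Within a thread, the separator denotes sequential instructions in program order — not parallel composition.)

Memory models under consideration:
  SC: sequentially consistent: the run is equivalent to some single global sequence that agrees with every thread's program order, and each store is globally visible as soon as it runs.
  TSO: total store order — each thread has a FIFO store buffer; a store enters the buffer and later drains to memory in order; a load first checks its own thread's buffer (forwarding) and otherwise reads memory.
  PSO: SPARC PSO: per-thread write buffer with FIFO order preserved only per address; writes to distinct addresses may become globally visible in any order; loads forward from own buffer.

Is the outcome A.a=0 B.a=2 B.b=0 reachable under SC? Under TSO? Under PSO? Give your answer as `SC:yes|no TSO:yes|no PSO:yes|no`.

SC:no TSO:no PSO:yes

outcome vector order: (A.a,B.a,B.b)
under SC → (0,0,0), (0,0,2), (0,2,2), (2,0,0), (2,0,2), (2,2,2)
under TSO → (0,0,0), (0,0,2), (0,2,2), (2,0,0), (2,0,2), (2,2,2)
under PSO → (0,0,0), (0,0,2), (0,2,0), (0,2,2), (2,0,0), (2,0,2), (2,2,0), (2,2,2)
target (0,2,0) ∈ {PSO}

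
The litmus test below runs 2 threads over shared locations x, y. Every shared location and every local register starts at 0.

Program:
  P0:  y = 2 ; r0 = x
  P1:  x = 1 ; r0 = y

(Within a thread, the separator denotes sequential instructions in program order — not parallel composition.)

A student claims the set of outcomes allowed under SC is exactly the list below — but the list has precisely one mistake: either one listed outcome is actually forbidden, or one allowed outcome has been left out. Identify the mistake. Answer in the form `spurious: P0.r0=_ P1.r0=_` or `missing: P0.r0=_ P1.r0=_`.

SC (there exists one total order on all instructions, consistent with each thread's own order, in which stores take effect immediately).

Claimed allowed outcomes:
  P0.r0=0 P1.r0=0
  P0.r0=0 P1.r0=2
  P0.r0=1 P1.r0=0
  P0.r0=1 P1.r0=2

outcome vector order: (P0.r0,P1.r0)
[SC] allowed = {0/2; 1/0; 1/2}
claimed∖SC = {0/0}

spurious: P0.r0=0 P1.r0=0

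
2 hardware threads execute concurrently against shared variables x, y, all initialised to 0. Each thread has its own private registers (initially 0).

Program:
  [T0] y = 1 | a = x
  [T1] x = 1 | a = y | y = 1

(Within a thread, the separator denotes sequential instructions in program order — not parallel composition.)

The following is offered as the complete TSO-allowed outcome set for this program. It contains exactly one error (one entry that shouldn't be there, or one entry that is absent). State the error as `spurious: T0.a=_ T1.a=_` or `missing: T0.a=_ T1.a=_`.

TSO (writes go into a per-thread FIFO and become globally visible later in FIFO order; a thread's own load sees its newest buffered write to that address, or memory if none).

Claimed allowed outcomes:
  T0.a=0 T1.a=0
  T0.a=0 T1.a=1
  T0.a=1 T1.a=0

outcome vector order: (T0.a,T1.a)
TSO (4): 00 01 10 11
TSO∖claimed = {11}

missing: T0.a=1 T1.a=1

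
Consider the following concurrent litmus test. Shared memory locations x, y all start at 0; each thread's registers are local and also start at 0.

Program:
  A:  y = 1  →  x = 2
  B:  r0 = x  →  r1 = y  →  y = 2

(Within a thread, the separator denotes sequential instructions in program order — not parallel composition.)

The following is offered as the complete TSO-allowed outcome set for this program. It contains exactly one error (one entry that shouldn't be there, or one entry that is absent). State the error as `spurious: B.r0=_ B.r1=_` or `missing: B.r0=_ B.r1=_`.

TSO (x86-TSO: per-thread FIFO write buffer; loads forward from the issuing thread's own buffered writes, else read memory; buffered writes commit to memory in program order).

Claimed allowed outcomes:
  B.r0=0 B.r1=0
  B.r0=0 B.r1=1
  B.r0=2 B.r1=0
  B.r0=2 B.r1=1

spurious: B.r0=2 B.r1=0

outcome vector order: (B.r0,B.r1)
[TSO] allowed = {00 01 21}
claimed∖TSO = {20}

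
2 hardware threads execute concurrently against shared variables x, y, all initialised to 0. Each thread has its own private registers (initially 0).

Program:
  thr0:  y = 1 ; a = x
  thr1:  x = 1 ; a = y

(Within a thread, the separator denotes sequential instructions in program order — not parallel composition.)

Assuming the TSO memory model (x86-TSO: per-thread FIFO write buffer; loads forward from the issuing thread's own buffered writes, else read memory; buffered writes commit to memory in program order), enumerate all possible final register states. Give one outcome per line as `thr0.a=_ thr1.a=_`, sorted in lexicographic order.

thr0.a=0 thr1.a=0
thr0.a=0 thr1.a=1
thr0.a=1 thr1.a=0
thr0.a=1 thr1.a=1

outcome vector order: (thr0.a,thr1.a)
|TSO outcomes| = 4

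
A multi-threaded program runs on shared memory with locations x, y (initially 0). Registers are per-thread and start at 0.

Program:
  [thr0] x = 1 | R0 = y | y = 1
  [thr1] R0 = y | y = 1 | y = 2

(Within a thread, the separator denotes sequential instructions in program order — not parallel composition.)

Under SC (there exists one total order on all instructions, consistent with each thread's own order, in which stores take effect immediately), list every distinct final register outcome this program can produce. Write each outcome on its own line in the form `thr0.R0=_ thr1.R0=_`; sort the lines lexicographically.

outcome vector order: (thr0.R0,thr1.R0)
|SC outcomes| = 4

thr0.R0=0 thr1.R0=0
thr0.R0=0 thr1.R0=1
thr0.R0=1 thr1.R0=0
thr0.R0=2 thr1.R0=0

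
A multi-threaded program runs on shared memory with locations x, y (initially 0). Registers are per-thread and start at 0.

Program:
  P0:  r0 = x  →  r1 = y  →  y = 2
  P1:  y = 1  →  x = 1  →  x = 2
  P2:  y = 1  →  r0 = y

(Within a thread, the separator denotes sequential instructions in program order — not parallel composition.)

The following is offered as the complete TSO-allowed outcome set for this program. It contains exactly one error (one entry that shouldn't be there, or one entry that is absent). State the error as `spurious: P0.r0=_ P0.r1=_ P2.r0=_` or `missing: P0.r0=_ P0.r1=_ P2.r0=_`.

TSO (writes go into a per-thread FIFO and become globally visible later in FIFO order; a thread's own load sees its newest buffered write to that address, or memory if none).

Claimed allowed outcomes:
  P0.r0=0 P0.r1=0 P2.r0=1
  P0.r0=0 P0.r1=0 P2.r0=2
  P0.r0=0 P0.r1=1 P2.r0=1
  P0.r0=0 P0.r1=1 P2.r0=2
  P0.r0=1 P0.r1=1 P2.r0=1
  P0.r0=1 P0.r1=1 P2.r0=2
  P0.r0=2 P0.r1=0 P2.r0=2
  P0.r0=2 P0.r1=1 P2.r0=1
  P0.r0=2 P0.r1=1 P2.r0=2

spurious: P0.r0=2 P0.r1=0 P2.r0=2

outcome vector order: (P0.r0,P0.r1,P2.r0)
TSO (8): 001 002 011 012 111 112 211 212
claimed∖TSO = {202}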